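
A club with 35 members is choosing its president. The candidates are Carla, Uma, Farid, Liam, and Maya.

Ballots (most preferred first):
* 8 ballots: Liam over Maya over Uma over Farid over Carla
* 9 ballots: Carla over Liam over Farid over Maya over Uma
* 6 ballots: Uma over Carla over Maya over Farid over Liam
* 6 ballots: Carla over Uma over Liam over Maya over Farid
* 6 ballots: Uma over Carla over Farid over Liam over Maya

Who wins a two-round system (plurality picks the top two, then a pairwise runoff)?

Round 1 first-place votes: Carla 15, Uma 12, Farid 0, Liam 8, Maya 0. Carla and Uma advance.
Runoff: Carla is ranked above Uma on 15 ballots, Uma above Carla on 20.

Uma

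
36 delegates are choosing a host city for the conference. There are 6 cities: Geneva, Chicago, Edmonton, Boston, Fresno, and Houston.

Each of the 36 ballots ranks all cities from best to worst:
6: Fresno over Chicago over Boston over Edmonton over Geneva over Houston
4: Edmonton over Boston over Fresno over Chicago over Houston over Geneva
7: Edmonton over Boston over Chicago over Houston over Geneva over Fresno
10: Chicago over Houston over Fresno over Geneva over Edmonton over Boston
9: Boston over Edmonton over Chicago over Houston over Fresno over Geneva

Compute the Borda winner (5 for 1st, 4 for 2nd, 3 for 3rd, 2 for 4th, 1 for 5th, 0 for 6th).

Geneva: 6×1 + 4×0 + 7×1 + 10×2 + 9×0 = 33
Chicago: 6×4 + 4×2 + 7×3 + 10×5 + 9×3 = 130
Edmonton: 6×2 + 4×5 + 7×5 + 10×1 + 9×4 = 113
Boston: 6×3 + 4×4 + 7×4 + 10×0 + 9×5 = 107
Fresno: 6×5 + 4×3 + 7×0 + 10×3 + 9×1 = 81
Houston: 6×0 + 4×1 + 7×2 + 10×4 + 9×2 = 76

Chicago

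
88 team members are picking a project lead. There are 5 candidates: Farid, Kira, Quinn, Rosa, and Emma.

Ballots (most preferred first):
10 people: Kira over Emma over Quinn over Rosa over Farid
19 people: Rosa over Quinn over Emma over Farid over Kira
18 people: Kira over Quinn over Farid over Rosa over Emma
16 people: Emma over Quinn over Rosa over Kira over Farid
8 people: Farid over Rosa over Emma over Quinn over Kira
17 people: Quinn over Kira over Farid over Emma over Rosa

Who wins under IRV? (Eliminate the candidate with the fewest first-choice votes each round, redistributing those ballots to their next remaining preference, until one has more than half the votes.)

Quinn

Round 1: Farid 8, Kira 28, Quinn 17, Rosa 19, Emma 16. Farid eliminated.
Round 2: Kira 28, Quinn 17, Rosa 27, Emma 16. Emma eliminated.
Round 3: Kira 28, Quinn 33, Rosa 27. Rosa eliminated.
Round 4: Kira 28, Quinn 60. Quinn has a majority (≥45).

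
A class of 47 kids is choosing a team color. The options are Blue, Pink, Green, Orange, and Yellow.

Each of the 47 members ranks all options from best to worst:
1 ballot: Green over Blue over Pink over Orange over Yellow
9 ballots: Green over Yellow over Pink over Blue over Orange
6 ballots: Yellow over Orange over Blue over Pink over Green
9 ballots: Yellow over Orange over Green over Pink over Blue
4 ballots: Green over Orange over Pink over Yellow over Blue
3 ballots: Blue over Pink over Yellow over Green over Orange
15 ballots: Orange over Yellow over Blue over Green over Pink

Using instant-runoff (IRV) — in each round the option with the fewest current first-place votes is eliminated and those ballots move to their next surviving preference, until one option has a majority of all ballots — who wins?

Round 1: Blue 3, Pink 0, Green 14, Orange 15, Yellow 15. Pink eliminated.
Round 2: Blue 3, Green 14, Orange 15, Yellow 15. Blue eliminated.
Round 3: Green 14, Orange 15, Yellow 18. Green eliminated.
Round 4: Orange 20, Yellow 27. Yellow has a majority (≥24).

Yellow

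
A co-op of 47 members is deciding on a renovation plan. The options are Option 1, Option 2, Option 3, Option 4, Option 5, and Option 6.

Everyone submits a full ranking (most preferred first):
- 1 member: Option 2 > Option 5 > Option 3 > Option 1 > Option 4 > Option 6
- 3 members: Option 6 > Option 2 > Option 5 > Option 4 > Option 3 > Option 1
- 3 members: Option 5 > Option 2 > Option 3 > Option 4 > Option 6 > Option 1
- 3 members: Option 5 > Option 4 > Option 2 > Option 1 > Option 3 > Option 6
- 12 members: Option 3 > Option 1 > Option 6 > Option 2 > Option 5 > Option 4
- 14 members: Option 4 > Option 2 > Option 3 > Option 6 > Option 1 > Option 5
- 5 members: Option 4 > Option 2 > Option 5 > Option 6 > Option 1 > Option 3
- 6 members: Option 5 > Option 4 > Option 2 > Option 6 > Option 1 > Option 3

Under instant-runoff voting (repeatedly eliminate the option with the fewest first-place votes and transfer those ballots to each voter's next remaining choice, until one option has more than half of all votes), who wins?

Round 1: Option 1 0, Option 2 1, Option 3 12, Option 4 19, Option 5 12, Option 6 3. Option 1 eliminated.
Round 2: Option 2 1, Option 3 12, Option 4 19, Option 5 12, Option 6 3. Option 2 eliminated.
Round 3: Option 3 12, Option 4 19, Option 5 13, Option 6 3. Option 6 eliminated.
Round 4: Option 3 12, Option 4 19, Option 5 16. Option 3 eliminated.
Round 5: Option 4 19, Option 5 28. Option 5 has a majority (≥24).

Option 5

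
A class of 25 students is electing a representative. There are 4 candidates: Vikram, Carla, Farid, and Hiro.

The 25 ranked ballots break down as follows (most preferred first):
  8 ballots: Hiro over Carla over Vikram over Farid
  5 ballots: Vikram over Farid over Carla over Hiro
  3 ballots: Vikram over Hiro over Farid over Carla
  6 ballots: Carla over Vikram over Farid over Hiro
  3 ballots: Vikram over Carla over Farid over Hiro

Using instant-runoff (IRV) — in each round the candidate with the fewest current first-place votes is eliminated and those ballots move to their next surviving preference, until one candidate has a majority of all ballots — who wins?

Vikram

Round 1: Vikram 11, Carla 6, Farid 0, Hiro 8. Farid eliminated.
Round 2: Vikram 11, Carla 6, Hiro 8. Carla eliminated.
Round 3: Vikram 17, Hiro 8. Vikram has a majority (≥13).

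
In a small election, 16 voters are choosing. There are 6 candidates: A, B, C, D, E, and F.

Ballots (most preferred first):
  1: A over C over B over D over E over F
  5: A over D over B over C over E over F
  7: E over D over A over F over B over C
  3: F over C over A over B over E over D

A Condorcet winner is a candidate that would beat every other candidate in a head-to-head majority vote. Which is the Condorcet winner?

A

A vs B: 16–0
A vs C: 13–3
A vs D: 9–7
A vs E: 9–7
A vs F: 13–3
A beats every other candidate.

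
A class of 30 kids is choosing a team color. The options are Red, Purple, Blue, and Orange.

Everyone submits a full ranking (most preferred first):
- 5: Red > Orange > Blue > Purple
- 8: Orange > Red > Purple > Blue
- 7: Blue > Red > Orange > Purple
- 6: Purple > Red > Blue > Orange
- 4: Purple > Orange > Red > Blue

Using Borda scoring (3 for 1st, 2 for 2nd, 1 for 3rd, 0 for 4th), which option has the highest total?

Red: 5×3 + 8×2 + 7×2 + 6×2 + 4×1 = 61
Purple: 5×0 + 8×1 + 7×0 + 6×3 + 4×3 = 38
Blue: 5×1 + 8×0 + 7×3 + 6×1 + 4×0 = 32
Orange: 5×2 + 8×3 + 7×1 + 6×0 + 4×2 = 49

Red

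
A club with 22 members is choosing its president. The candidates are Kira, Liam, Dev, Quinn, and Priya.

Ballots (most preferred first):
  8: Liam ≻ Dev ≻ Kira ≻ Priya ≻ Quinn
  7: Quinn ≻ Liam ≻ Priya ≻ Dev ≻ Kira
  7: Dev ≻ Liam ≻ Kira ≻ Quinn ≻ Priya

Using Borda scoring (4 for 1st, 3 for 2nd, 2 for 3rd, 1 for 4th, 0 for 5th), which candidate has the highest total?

Kira: 8×2 + 7×0 + 7×2 = 30
Liam: 8×4 + 7×3 + 7×3 = 74
Dev: 8×3 + 7×1 + 7×4 = 59
Quinn: 8×0 + 7×4 + 7×1 = 35
Priya: 8×1 + 7×2 + 7×0 = 22

Liam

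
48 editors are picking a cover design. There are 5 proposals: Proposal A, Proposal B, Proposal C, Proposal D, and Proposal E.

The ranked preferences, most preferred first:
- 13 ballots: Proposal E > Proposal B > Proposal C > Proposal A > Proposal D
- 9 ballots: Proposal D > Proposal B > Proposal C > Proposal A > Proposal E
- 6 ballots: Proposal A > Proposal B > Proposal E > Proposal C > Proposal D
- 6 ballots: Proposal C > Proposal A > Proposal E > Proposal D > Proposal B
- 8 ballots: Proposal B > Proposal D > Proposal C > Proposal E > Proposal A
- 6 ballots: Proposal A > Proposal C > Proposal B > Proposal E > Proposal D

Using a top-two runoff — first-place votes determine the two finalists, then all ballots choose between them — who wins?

Proposal A

Round 1 first-place votes: Proposal A 12, Proposal B 8, Proposal C 6, Proposal D 9, Proposal E 13. Proposal E and Proposal A advance.
Runoff: Proposal E is ranked above Proposal A on 21 ballots, Proposal A above Proposal E on 27.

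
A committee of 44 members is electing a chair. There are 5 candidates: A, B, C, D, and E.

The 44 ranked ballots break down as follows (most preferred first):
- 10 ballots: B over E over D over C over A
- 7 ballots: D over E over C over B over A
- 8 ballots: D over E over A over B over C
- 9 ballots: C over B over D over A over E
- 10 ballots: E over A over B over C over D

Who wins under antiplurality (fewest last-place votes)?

B

Last-place votes: A 17, B 0, C 8, D 10, E 9.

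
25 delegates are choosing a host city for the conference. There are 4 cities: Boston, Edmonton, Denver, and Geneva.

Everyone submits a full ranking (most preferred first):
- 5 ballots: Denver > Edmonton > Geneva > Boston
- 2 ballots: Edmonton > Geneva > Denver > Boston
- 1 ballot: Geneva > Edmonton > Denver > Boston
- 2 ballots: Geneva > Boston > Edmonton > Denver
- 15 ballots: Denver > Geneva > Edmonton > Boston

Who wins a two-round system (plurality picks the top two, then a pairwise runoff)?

Denver

Round 1 first-place votes: Boston 0, Edmonton 2, Denver 20, Geneva 3. Denver and Geneva advance.
Runoff: Denver is ranked above Geneva on 20 ballots, Geneva above Denver on 5.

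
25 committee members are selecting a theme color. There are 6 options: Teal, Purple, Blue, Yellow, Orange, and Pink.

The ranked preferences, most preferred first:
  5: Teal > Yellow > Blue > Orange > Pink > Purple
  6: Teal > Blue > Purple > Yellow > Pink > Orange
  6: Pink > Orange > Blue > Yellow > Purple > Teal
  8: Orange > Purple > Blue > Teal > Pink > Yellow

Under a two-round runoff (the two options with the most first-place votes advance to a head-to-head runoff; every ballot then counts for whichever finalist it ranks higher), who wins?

Round 1 first-place votes: Teal 11, Purple 0, Blue 0, Yellow 0, Orange 8, Pink 6. Teal and Orange advance.
Runoff: Teal is ranked above Orange on 11 ballots, Orange above Teal on 14.

Orange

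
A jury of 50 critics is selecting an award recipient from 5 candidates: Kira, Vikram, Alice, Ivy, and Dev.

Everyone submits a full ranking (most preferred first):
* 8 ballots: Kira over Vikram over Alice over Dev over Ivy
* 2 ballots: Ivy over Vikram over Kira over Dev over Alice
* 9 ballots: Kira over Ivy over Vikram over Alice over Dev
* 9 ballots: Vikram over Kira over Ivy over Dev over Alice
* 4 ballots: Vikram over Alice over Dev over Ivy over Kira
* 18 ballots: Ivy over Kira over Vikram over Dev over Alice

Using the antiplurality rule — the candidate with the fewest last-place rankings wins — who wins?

Vikram

Last-place votes: Kira 4, Vikram 0, Alice 29, Ivy 8, Dev 9.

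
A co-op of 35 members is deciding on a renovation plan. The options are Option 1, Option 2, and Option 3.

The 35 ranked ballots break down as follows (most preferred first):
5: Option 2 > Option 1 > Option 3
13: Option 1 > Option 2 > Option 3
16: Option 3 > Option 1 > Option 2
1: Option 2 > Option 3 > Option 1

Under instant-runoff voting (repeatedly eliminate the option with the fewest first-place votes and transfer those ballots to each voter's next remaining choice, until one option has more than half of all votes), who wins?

Round 1: Option 1 13, Option 2 6, Option 3 16. Option 2 eliminated.
Round 2: Option 1 18, Option 3 17. Option 1 has a majority (≥18).

Option 1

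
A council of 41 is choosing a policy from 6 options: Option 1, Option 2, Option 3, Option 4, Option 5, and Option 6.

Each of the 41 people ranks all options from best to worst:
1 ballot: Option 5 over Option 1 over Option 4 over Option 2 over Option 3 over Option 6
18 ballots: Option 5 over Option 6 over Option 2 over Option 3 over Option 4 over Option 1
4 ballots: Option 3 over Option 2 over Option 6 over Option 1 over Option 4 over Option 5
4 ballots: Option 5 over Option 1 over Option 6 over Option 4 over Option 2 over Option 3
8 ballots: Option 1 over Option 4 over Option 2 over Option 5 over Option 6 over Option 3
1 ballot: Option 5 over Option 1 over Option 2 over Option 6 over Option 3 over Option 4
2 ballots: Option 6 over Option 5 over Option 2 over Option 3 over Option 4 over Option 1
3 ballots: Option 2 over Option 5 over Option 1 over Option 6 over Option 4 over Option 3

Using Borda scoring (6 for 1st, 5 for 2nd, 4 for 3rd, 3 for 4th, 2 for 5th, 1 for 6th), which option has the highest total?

Option 1: 1×5 + 18×1 + 4×3 + 4×5 + 8×6 + 1×5 + 2×1 + 3×4 = 122
Option 2: 1×3 + 18×4 + 4×5 + 4×2 + 8×4 + 1×4 + 2×4 + 3×6 = 165
Option 3: 1×2 + 18×3 + 4×6 + 4×1 + 8×1 + 1×2 + 2×3 + 3×1 = 103
Option 4: 1×4 + 18×2 + 4×2 + 4×3 + 8×5 + 1×1 + 2×2 + 3×2 = 111
Option 5: 1×6 + 18×6 + 4×1 + 4×6 + 8×3 + 1×6 + 2×5 + 3×5 = 197
Option 6: 1×1 + 18×5 + 4×4 + 4×4 + 8×2 + 1×3 + 2×6 + 3×3 = 163

Option 5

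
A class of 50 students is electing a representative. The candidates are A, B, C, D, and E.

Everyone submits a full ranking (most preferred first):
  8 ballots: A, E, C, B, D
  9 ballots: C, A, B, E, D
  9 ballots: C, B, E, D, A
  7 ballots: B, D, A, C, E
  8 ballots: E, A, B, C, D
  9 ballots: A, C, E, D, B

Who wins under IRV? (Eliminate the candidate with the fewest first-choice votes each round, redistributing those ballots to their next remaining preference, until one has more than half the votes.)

Round 1: A 17, B 7, C 18, D 0, E 8. D eliminated.
Round 2: A 17, B 7, C 18, E 8. B eliminated.
Round 3: A 24, C 18, E 8. E eliminated.
Round 4: A 32, C 18. A has a majority (≥26).

A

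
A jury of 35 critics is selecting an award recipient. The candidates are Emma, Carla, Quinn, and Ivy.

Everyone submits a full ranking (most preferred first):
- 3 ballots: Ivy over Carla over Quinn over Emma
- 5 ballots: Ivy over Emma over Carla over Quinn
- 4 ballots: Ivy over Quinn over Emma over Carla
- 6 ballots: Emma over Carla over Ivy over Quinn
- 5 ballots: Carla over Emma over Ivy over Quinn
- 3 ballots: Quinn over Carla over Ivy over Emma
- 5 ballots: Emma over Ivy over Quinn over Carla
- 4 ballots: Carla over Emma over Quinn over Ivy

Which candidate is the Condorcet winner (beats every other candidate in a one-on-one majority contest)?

Emma vs Carla: 20–15
Emma vs Quinn: 25–10
Emma vs Ivy: 20–15
Emma beats every other candidate.

Emma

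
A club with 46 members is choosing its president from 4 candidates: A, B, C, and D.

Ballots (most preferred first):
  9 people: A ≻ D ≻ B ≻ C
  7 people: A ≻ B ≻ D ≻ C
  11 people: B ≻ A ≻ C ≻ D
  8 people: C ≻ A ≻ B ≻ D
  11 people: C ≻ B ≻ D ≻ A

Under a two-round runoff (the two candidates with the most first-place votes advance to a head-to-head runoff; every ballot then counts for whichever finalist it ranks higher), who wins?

Round 1 first-place votes: A 16, B 11, C 19, D 0. C and A advance.
Runoff: C is ranked above A on 19 ballots, A above C on 27.

A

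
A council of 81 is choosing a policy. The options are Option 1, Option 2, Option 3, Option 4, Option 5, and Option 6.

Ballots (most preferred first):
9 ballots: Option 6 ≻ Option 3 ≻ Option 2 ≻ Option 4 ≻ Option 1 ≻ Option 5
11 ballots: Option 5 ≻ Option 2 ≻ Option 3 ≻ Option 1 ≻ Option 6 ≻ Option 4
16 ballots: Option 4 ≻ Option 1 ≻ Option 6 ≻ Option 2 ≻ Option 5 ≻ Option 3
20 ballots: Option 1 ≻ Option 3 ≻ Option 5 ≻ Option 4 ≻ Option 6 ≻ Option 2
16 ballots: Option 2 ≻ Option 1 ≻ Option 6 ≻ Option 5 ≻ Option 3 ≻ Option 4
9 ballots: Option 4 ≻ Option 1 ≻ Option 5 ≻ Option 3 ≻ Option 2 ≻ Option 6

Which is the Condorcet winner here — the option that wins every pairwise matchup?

Option 1

Option 1 vs Option 2: 45–36
Option 1 vs Option 3: 61–20
Option 1 vs Option 4: 47–34
Option 1 vs Option 5: 70–11
Option 1 vs Option 6: 72–9
Option 1 beats every other option.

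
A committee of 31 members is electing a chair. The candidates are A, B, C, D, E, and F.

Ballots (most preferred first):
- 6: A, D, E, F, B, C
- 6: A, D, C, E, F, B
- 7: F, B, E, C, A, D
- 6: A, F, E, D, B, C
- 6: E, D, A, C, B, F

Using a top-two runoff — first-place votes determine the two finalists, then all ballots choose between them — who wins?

A

Round 1 first-place votes: A 18, B 0, C 0, D 0, E 6, F 7. A and F advance.
Runoff: A is ranked above F on 24 ballots, F above A on 7.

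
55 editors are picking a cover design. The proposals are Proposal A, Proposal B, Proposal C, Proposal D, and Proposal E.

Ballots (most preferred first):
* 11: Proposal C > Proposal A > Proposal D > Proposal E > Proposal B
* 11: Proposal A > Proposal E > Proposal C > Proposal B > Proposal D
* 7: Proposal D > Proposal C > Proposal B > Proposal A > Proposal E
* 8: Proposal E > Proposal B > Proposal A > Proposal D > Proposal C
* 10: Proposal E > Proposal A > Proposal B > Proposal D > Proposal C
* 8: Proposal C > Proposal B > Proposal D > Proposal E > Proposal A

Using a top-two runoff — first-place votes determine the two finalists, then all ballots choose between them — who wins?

Proposal E

Round 1 first-place votes: Proposal A 11, Proposal B 0, Proposal C 19, Proposal D 7, Proposal E 18. Proposal C and Proposal E advance.
Runoff: Proposal C is ranked above Proposal E on 26 ballots, Proposal E above Proposal C on 29.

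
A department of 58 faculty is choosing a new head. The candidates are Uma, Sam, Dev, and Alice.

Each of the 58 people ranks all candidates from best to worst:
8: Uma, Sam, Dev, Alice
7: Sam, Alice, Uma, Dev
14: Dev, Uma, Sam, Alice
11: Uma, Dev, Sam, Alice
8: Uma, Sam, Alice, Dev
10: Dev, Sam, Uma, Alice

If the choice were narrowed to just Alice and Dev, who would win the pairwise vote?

Alice is ranked above Dev on 15 ballots; Dev above Alice on 43.

Dev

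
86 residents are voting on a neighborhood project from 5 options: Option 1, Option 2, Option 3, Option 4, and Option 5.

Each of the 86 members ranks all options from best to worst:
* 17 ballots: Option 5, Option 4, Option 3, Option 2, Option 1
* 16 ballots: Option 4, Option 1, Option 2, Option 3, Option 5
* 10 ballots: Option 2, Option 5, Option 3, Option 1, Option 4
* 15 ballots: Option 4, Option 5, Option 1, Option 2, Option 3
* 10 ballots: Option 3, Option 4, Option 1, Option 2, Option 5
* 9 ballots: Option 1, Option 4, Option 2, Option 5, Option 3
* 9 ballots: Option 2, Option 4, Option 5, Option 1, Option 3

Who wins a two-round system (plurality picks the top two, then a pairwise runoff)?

Option 4

Round 1 first-place votes: Option 1 9, Option 2 19, Option 3 10, Option 4 31, Option 5 17. Option 4 and Option 2 advance.
Runoff: Option 4 is ranked above Option 2 on 67 ballots, Option 2 above Option 4 on 19.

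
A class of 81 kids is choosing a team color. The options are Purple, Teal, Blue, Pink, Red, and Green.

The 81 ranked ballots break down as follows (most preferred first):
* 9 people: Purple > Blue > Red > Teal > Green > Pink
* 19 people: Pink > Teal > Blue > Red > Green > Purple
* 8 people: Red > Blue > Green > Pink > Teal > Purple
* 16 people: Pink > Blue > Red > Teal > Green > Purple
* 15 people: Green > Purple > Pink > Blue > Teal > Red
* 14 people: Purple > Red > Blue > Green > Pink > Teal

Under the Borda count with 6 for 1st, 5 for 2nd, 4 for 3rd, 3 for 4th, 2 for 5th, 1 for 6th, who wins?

Purple: 9×6 + 19×1 + 8×1 + 16×1 + 15×5 + 14×6 = 256
Teal: 9×3 + 19×5 + 8×2 + 16×3 + 15×2 + 14×1 = 230
Blue: 9×5 + 19×4 + 8×5 + 16×5 + 15×3 + 14×4 = 342
Pink: 9×1 + 19×6 + 8×3 + 16×6 + 15×4 + 14×2 = 331
Red: 9×4 + 19×3 + 8×6 + 16×4 + 15×1 + 14×5 = 290
Green: 9×2 + 19×2 + 8×4 + 16×2 + 15×6 + 14×3 = 252

Blue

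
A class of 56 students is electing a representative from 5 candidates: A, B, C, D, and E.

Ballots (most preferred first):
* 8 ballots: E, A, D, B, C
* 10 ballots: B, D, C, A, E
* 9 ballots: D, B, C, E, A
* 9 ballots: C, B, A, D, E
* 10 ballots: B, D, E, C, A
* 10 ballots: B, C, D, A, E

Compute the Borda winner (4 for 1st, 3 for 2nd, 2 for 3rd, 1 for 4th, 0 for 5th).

A: 8×3 + 10×1 + 9×0 + 9×2 + 10×0 + 10×1 = 62
B: 8×1 + 10×4 + 9×3 + 9×3 + 10×4 + 10×4 = 182
C: 8×0 + 10×2 + 9×2 + 9×4 + 10×1 + 10×3 = 114
D: 8×2 + 10×3 + 9×4 + 9×1 + 10×3 + 10×2 = 141
E: 8×4 + 10×0 + 9×1 + 9×0 + 10×2 + 10×0 = 61

B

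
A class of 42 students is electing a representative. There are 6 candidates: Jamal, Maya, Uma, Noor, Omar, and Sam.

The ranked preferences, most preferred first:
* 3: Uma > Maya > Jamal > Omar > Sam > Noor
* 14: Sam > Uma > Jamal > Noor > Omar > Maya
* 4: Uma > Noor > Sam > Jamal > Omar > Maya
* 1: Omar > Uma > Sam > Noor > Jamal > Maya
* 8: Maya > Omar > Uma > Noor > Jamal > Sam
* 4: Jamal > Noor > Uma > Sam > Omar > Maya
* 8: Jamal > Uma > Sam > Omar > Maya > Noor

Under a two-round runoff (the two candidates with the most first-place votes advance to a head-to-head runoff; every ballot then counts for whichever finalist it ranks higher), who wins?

Jamal

Round 1 first-place votes: Jamal 12, Maya 8, Uma 7, Noor 0, Omar 1, Sam 14. Sam and Jamal advance.
Runoff: Sam is ranked above Jamal on 19 ballots, Jamal above Sam on 23.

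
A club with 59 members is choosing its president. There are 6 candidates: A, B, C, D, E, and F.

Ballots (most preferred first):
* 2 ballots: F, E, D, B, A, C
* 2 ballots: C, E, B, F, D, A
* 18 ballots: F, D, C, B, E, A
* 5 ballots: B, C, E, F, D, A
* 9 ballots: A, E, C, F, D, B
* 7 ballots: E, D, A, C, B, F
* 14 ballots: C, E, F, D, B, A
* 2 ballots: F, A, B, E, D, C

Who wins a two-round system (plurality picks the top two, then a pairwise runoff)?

Round 1 first-place votes: A 9, B 5, C 16, D 0, E 7, F 22. F and C advance.
Runoff: F is ranked above C on 22 ballots, C above F on 37.

C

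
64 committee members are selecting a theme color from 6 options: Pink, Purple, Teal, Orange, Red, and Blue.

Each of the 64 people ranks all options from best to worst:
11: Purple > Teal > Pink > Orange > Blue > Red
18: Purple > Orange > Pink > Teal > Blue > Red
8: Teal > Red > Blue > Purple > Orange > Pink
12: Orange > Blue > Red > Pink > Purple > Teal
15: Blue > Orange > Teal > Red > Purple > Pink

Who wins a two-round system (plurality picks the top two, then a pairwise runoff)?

Blue

Round 1 first-place votes: Pink 0, Purple 29, Teal 8, Orange 12, Red 0, Blue 15. Purple and Blue advance.
Runoff: Purple is ranked above Blue on 29 ballots, Blue above Purple on 35.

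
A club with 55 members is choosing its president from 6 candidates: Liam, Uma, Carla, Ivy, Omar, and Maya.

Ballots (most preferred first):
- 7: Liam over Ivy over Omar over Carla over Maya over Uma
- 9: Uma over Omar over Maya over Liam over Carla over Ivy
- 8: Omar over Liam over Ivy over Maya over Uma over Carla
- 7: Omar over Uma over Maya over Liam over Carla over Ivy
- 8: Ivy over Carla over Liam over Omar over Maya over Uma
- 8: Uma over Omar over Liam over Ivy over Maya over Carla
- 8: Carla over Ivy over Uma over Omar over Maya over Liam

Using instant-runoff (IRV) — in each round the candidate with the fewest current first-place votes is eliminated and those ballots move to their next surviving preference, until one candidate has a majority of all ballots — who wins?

Ivy

Round 1: Liam 7, Uma 17, Carla 8, Ivy 8, Omar 15, Maya 0. Maya eliminated.
Round 2: Liam 7, Uma 17, Carla 8, Ivy 8, Omar 15. Liam eliminated.
Round 3: Uma 17, Carla 8, Ivy 15, Omar 15. Carla eliminated.
Round 4: Uma 17, Ivy 23, Omar 15. Omar eliminated.
Round 5: Uma 24, Ivy 31. Ivy has a majority (≥28).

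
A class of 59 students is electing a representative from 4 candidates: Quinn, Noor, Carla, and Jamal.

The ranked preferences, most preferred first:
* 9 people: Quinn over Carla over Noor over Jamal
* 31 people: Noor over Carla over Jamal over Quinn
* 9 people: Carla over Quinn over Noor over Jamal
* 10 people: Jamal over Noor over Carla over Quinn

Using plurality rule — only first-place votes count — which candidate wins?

First-place votes: Quinn 9, Noor 31, Carla 9, Jamal 10.

Noor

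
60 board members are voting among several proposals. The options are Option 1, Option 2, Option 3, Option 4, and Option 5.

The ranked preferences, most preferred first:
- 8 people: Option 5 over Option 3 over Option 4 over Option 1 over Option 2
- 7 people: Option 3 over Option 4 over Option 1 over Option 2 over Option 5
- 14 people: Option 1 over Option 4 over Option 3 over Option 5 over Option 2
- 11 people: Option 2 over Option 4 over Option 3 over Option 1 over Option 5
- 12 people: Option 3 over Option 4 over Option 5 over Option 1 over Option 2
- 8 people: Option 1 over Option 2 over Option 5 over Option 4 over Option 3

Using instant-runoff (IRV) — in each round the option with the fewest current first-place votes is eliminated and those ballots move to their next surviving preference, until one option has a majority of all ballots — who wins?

Round 1: Option 1 22, Option 2 11, Option 3 19, Option 4 0, Option 5 8. Option 4 eliminated.
Round 2: Option 1 22, Option 2 11, Option 3 19, Option 5 8. Option 5 eliminated.
Round 3: Option 1 22, Option 2 11, Option 3 27. Option 2 eliminated.
Round 4: Option 1 22, Option 3 38. Option 3 has a majority (≥31).

Option 3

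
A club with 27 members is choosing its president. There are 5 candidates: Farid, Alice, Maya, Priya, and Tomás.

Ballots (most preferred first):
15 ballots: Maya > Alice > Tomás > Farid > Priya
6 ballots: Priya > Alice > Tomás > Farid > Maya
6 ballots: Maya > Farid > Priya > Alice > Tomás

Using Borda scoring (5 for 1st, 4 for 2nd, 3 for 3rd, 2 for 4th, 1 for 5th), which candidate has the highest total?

Maya

Farid: 15×2 + 6×2 + 6×4 = 66
Alice: 15×4 + 6×4 + 6×2 = 96
Maya: 15×5 + 6×1 + 6×5 = 111
Priya: 15×1 + 6×5 + 6×3 = 63
Tomás: 15×3 + 6×3 + 6×1 = 69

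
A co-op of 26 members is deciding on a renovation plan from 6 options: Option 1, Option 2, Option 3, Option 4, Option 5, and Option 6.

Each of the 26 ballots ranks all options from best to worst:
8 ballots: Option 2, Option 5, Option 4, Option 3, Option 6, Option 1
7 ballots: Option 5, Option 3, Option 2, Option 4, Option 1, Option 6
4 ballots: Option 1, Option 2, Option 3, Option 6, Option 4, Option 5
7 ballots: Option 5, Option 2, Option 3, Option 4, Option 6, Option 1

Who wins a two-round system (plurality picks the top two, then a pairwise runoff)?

Round 1 first-place votes: Option 1 4, Option 2 8, Option 3 0, Option 4 0, Option 5 14, Option 6 0. Option 5 and Option 2 advance.
Runoff: Option 5 is ranked above Option 2 on 14 ballots, Option 2 above Option 5 on 12.

Option 5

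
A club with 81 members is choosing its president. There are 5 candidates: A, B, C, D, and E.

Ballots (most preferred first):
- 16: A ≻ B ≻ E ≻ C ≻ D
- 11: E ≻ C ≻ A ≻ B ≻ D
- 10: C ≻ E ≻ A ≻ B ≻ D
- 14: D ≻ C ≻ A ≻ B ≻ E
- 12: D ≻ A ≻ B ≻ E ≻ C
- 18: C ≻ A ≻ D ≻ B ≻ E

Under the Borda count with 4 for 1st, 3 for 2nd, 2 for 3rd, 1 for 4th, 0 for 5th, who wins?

A

A: 16×4 + 11×2 + 10×2 + 14×2 + 12×3 + 18×3 = 224
B: 16×3 + 11×1 + 10×1 + 14×1 + 12×2 + 18×1 = 125
C: 16×1 + 11×3 + 10×4 + 14×3 + 12×0 + 18×4 = 203
D: 16×0 + 11×0 + 10×0 + 14×4 + 12×4 + 18×2 = 140
E: 16×2 + 11×4 + 10×3 + 14×0 + 12×1 + 18×0 = 118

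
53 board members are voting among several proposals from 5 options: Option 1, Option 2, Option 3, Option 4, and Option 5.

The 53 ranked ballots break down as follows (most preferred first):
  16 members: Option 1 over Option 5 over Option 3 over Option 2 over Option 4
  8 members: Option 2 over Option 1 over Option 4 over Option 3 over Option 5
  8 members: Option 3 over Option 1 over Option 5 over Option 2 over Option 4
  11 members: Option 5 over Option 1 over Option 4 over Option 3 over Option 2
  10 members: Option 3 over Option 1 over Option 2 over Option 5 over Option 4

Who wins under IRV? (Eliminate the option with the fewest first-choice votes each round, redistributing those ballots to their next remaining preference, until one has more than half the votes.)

Option 1

Round 1: Option 1 16, Option 2 8, Option 3 18, Option 4 0, Option 5 11. Option 4 eliminated.
Round 2: Option 1 16, Option 2 8, Option 3 18, Option 5 11. Option 2 eliminated.
Round 3: Option 1 24, Option 3 18, Option 5 11. Option 5 eliminated.
Round 4: Option 1 35, Option 3 18. Option 1 has a majority (≥27).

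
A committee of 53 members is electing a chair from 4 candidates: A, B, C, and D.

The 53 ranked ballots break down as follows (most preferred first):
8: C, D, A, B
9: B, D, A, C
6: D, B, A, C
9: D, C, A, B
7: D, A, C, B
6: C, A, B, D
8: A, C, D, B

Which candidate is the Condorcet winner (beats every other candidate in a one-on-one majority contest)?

D vs A: 39–14
D vs B: 38–15
D vs C: 31–22
D beats every other candidate.

D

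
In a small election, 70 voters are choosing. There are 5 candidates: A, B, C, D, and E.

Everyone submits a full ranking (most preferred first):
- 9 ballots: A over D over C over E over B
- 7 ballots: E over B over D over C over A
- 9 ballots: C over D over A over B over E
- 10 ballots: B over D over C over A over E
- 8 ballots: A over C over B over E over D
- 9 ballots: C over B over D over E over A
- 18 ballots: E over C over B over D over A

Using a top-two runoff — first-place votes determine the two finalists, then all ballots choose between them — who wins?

C

Round 1 first-place votes: A 17, B 10, C 18, D 0, E 25. E and C advance.
Runoff: E is ranked above C on 25 ballots, C above E on 45.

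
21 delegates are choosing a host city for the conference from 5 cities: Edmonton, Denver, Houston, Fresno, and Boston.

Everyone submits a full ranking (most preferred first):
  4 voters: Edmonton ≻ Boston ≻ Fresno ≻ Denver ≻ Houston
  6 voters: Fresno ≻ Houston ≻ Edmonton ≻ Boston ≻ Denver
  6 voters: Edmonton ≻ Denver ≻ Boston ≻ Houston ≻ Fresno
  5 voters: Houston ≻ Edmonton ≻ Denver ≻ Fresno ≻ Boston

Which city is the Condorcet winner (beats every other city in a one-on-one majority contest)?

Houston

Houston vs Edmonton: 11–10
Houston vs Denver: 11–10
Houston vs Fresno: 11–10
Houston vs Boston: 11–10
Houston beats every other city.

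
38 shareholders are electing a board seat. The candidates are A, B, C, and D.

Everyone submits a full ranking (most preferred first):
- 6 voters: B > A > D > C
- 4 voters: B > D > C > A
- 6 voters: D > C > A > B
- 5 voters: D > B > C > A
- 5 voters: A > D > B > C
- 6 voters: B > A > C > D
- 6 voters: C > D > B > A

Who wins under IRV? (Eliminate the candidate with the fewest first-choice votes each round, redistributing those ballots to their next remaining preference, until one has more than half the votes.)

Round 1: A 5, B 16, C 6, D 11. A eliminated.
Round 2: B 16, C 6, D 16. C eliminated.
Round 3: B 16, D 22. D has a majority (≥20).

D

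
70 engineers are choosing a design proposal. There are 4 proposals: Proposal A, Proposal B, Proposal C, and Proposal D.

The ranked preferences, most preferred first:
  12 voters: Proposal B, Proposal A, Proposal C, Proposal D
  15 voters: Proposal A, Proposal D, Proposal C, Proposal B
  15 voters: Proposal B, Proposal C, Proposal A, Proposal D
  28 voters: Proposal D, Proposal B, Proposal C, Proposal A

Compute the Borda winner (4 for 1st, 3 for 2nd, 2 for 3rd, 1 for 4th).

Proposal A: 12×3 + 15×4 + 15×2 + 28×1 = 154
Proposal B: 12×4 + 15×1 + 15×4 + 28×3 = 207
Proposal C: 12×2 + 15×2 + 15×3 + 28×2 = 155
Proposal D: 12×1 + 15×3 + 15×1 + 28×4 = 184

Proposal B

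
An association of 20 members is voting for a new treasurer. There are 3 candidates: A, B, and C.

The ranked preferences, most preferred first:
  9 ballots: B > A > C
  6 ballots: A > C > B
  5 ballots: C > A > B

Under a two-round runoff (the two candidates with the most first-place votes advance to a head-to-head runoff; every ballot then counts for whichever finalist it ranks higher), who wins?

Round 1 first-place votes: A 6, B 9, C 5. B and A advance.
Runoff: B is ranked above A on 9 ballots, A above B on 11.

A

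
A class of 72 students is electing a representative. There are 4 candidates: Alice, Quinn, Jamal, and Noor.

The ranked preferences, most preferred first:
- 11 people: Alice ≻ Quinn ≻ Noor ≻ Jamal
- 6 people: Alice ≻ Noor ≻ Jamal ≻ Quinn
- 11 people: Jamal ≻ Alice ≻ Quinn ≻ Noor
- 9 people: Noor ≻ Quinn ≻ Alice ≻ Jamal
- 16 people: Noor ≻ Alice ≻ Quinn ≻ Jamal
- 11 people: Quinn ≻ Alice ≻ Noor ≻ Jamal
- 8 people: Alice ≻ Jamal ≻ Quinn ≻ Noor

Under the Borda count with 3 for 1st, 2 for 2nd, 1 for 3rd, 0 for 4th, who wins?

Alice: 11×3 + 6×3 + 11×2 + 9×1 + 16×2 + 11×2 + 8×3 = 160
Quinn: 11×2 + 6×0 + 11×1 + 9×2 + 16×1 + 11×3 + 8×1 = 108
Jamal: 11×0 + 6×1 + 11×3 + 9×0 + 16×0 + 11×0 + 8×2 = 55
Noor: 11×1 + 6×2 + 11×0 + 9×3 + 16×3 + 11×1 + 8×0 = 109

Alice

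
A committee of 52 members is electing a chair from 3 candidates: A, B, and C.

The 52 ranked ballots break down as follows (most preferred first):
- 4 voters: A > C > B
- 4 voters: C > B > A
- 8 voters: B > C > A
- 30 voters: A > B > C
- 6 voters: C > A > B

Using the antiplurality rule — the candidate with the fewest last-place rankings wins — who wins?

Last-place votes: A 12, B 10, C 30.

B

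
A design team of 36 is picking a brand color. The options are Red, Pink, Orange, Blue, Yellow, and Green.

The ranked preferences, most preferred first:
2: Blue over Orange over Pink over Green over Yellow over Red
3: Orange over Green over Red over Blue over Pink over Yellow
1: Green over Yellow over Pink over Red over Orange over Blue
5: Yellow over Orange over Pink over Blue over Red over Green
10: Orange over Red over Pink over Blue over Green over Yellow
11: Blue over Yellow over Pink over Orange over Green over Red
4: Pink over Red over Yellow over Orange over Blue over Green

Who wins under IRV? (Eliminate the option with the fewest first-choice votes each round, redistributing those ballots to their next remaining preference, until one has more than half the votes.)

Round 1: Red 0, Pink 4, Orange 13, Blue 13, Yellow 5, Green 1. Red eliminated.
Round 2: Pink 4, Orange 13, Blue 13, Yellow 5, Green 1. Green eliminated.
Round 3: Pink 4, Orange 13, Blue 13, Yellow 6. Pink eliminated.
Round 4: Orange 13, Blue 13, Yellow 10. Yellow eliminated.
Round 5: Orange 23, Blue 13. Orange has a majority (≥19).

Orange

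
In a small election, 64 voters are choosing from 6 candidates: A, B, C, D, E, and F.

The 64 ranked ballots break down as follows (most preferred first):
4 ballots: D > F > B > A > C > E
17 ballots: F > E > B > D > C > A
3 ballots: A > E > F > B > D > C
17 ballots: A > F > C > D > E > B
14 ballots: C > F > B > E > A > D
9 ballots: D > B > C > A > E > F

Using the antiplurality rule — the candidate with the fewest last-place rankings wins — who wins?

C

Last-place votes: A 17, B 17, C 3, D 14, E 4, F 9.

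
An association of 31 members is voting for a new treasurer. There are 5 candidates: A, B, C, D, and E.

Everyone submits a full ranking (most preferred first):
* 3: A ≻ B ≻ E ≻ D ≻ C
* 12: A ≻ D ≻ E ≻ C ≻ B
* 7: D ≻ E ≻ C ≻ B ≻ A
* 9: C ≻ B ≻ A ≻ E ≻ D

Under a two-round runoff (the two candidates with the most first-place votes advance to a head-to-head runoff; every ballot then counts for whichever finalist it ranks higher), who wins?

Round 1 first-place votes: A 15, B 0, C 9, D 7, E 0. A and C advance.
Runoff: A is ranked above C on 15 ballots, C above A on 16.

C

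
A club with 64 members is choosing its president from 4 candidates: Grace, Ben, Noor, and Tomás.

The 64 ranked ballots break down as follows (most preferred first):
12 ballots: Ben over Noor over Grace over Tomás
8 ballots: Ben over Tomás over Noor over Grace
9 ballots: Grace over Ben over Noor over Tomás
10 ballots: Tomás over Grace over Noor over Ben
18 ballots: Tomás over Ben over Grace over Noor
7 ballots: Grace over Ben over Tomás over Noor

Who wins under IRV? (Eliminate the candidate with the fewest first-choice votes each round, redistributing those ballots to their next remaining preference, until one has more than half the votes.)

Round 1: Grace 16, Ben 20, Noor 0, Tomás 28. Noor eliminated.
Round 2: Grace 16, Ben 20, Tomás 28. Grace eliminated.
Round 3: Ben 36, Tomás 28. Ben has a majority (≥33).

Ben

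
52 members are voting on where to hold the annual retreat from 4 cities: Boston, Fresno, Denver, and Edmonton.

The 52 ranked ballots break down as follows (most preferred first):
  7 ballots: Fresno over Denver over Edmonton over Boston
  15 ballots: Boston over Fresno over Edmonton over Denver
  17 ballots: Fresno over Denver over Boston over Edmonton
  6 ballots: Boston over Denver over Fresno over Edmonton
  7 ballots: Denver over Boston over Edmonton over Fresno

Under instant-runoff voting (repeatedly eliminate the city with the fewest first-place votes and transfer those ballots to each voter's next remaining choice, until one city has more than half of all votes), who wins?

Round 1: Boston 21, Fresno 24, Denver 7, Edmonton 0. Edmonton eliminated.
Round 2: Boston 21, Fresno 24, Denver 7. Denver eliminated.
Round 3: Boston 28, Fresno 24. Boston has a majority (≥27).

Boston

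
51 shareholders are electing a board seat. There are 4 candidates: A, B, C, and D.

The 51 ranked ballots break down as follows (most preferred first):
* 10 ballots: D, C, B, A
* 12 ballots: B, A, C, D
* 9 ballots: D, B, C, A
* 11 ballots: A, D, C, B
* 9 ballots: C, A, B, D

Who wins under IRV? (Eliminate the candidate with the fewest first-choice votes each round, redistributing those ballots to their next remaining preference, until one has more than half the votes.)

A

Round 1: A 11, B 12, C 9, D 19. C eliminated.
Round 2: A 20, B 12, D 19. B eliminated.
Round 3: A 32, D 19. A has a majority (≥26).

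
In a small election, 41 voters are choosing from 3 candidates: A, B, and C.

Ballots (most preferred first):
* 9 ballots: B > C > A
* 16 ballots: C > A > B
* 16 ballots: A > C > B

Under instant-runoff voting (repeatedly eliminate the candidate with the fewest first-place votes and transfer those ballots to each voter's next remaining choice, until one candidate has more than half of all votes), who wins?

Round 1: A 16, B 9, C 16. B eliminated.
Round 2: A 16, C 25. C has a majority (≥21).

C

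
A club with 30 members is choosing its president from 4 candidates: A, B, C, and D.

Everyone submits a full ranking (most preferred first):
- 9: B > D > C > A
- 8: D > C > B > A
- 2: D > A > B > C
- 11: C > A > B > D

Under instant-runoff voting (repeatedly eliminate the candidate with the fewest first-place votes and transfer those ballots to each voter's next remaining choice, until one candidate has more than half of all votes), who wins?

D

Round 1: A 0, B 9, C 11, D 10. A eliminated.
Round 2: B 9, C 11, D 10. B eliminated.
Round 3: C 11, D 19. D has a majority (≥16).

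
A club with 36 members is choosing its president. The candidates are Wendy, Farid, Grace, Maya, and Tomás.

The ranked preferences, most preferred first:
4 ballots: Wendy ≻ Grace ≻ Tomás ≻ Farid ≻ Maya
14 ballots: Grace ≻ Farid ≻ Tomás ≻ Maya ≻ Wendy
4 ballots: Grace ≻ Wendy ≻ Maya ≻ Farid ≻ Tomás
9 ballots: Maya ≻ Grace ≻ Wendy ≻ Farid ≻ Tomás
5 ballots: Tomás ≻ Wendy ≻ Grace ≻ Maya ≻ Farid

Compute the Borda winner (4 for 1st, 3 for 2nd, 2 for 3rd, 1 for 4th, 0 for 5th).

Wendy: 4×4 + 14×0 + 4×3 + 9×2 + 5×3 = 61
Farid: 4×1 + 14×3 + 4×1 + 9×1 + 5×0 = 59
Grace: 4×3 + 14×4 + 4×4 + 9×3 + 5×2 = 121
Maya: 4×0 + 14×1 + 4×2 + 9×4 + 5×1 = 63
Tomás: 4×2 + 14×2 + 4×0 + 9×0 + 5×4 = 56

Grace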